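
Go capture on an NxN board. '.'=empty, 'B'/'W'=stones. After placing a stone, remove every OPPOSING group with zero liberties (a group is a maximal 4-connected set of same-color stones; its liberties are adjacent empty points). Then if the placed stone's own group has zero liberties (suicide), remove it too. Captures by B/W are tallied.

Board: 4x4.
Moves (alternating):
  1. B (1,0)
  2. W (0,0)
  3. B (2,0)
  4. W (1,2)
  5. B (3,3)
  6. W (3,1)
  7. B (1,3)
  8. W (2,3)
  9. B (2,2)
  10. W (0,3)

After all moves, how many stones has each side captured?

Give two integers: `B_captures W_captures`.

Move 1: B@(1,0) -> caps B=0 W=0
Move 2: W@(0,0) -> caps B=0 W=0
Move 3: B@(2,0) -> caps B=0 W=0
Move 4: W@(1,2) -> caps B=0 W=0
Move 5: B@(3,3) -> caps B=0 W=0
Move 6: W@(3,1) -> caps B=0 W=0
Move 7: B@(1,3) -> caps B=0 W=0
Move 8: W@(2,3) -> caps B=0 W=0
Move 9: B@(2,2) -> caps B=1 W=0
Move 10: W@(0,3) -> caps B=1 W=0

Answer: 1 0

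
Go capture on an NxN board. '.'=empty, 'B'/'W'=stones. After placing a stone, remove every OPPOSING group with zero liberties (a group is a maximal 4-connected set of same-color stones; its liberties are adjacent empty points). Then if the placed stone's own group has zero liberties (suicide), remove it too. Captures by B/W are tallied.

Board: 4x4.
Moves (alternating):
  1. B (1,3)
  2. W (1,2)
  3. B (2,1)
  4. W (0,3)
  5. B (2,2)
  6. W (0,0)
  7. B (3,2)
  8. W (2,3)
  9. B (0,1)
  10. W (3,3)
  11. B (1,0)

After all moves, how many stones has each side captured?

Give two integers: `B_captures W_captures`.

Answer: 1 1

Derivation:
Move 1: B@(1,3) -> caps B=0 W=0
Move 2: W@(1,2) -> caps B=0 W=0
Move 3: B@(2,1) -> caps B=0 W=0
Move 4: W@(0,3) -> caps B=0 W=0
Move 5: B@(2,2) -> caps B=0 W=0
Move 6: W@(0,0) -> caps B=0 W=0
Move 7: B@(3,2) -> caps B=0 W=0
Move 8: W@(2,3) -> caps B=0 W=1
Move 9: B@(0,1) -> caps B=0 W=1
Move 10: W@(3,3) -> caps B=0 W=1
Move 11: B@(1,0) -> caps B=1 W=1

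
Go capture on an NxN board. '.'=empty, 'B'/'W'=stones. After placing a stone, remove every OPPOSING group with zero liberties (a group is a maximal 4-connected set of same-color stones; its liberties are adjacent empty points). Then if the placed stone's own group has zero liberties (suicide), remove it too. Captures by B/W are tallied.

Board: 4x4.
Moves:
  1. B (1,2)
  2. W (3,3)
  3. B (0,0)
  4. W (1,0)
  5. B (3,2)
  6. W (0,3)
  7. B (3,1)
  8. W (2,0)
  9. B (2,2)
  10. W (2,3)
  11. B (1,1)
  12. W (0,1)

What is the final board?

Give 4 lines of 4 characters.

Answer: .W.W
WBB.
W.BW
.BBW

Derivation:
Move 1: B@(1,2) -> caps B=0 W=0
Move 2: W@(3,3) -> caps B=0 W=0
Move 3: B@(0,0) -> caps B=0 W=0
Move 4: W@(1,0) -> caps B=0 W=0
Move 5: B@(3,2) -> caps B=0 W=0
Move 6: W@(0,3) -> caps B=0 W=0
Move 7: B@(3,1) -> caps B=0 W=0
Move 8: W@(2,0) -> caps B=0 W=0
Move 9: B@(2,2) -> caps B=0 W=0
Move 10: W@(2,3) -> caps B=0 W=0
Move 11: B@(1,1) -> caps B=0 W=0
Move 12: W@(0,1) -> caps B=0 W=1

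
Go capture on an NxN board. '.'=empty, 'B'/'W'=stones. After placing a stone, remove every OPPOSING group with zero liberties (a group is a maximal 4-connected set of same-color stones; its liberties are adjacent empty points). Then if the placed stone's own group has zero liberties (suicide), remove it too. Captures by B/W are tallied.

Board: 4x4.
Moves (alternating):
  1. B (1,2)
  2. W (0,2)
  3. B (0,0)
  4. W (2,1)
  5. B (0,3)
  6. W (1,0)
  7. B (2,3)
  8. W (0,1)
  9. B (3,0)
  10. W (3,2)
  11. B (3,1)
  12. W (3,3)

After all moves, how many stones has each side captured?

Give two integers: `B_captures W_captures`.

Move 1: B@(1,2) -> caps B=0 W=0
Move 2: W@(0,2) -> caps B=0 W=0
Move 3: B@(0,0) -> caps B=0 W=0
Move 4: W@(2,1) -> caps B=0 W=0
Move 5: B@(0,3) -> caps B=0 W=0
Move 6: W@(1,0) -> caps B=0 W=0
Move 7: B@(2,3) -> caps B=0 W=0
Move 8: W@(0,1) -> caps B=0 W=1
Move 9: B@(3,0) -> caps B=0 W=1
Move 10: W@(3,2) -> caps B=0 W=1
Move 11: B@(3,1) -> caps B=0 W=1
Move 12: W@(3,3) -> caps B=0 W=1

Answer: 0 1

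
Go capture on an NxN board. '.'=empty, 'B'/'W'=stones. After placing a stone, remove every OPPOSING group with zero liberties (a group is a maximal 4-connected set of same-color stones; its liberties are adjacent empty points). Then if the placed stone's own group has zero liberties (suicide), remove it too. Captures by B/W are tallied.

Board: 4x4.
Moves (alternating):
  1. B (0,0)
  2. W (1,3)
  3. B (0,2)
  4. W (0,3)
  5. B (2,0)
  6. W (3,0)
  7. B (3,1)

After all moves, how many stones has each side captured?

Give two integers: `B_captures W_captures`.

Move 1: B@(0,0) -> caps B=0 W=0
Move 2: W@(1,3) -> caps B=0 W=0
Move 3: B@(0,2) -> caps B=0 W=0
Move 4: W@(0,3) -> caps B=0 W=0
Move 5: B@(2,0) -> caps B=0 W=0
Move 6: W@(3,0) -> caps B=0 W=0
Move 7: B@(3,1) -> caps B=1 W=0

Answer: 1 0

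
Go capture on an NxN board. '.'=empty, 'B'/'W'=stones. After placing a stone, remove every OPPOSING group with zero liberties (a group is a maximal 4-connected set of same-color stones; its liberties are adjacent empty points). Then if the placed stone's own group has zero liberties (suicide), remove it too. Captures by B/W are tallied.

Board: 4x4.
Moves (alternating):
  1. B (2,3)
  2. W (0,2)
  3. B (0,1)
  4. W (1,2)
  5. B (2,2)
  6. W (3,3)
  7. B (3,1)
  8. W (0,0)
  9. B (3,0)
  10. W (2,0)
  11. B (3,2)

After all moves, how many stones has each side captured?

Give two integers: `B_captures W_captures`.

Move 1: B@(2,3) -> caps B=0 W=0
Move 2: W@(0,2) -> caps B=0 W=0
Move 3: B@(0,1) -> caps B=0 W=0
Move 4: W@(1,2) -> caps B=0 W=0
Move 5: B@(2,2) -> caps B=0 W=0
Move 6: W@(3,3) -> caps B=0 W=0
Move 7: B@(3,1) -> caps B=0 W=0
Move 8: W@(0,0) -> caps B=0 W=0
Move 9: B@(3,0) -> caps B=0 W=0
Move 10: W@(2,0) -> caps B=0 W=0
Move 11: B@(3,2) -> caps B=1 W=0

Answer: 1 0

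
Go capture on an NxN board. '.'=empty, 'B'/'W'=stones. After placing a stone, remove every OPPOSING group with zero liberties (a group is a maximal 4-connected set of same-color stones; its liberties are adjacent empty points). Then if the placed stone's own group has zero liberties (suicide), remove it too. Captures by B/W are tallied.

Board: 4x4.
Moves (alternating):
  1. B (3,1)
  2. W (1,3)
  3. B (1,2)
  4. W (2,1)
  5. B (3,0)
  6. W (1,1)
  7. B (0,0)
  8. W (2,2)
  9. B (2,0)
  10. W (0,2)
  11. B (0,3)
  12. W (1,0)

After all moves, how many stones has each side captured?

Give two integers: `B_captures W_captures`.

Move 1: B@(3,1) -> caps B=0 W=0
Move 2: W@(1,3) -> caps B=0 W=0
Move 3: B@(1,2) -> caps B=0 W=0
Move 4: W@(2,1) -> caps B=0 W=0
Move 5: B@(3,0) -> caps B=0 W=0
Move 6: W@(1,1) -> caps B=0 W=0
Move 7: B@(0,0) -> caps B=0 W=0
Move 8: W@(2,2) -> caps B=0 W=0
Move 9: B@(2,0) -> caps B=0 W=0
Move 10: W@(0,2) -> caps B=0 W=1
Move 11: B@(0,3) -> caps B=0 W=1
Move 12: W@(1,0) -> caps B=0 W=1

Answer: 0 1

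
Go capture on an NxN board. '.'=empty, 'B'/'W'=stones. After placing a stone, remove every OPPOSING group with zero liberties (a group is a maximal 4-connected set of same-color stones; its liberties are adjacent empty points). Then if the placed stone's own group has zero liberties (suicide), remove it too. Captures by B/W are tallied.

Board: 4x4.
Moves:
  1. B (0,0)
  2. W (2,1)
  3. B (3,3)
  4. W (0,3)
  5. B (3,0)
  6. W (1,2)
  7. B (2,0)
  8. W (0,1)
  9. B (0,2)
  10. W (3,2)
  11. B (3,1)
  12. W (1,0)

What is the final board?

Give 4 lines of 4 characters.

Move 1: B@(0,0) -> caps B=0 W=0
Move 2: W@(2,1) -> caps B=0 W=0
Move 3: B@(3,3) -> caps B=0 W=0
Move 4: W@(0,3) -> caps B=0 W=0
Move 5: B@(3,0) -> caps B=0 W=0
Move 6: W@(1,2) -> caps B=0 W=0
Move 7: B@(2,0) -> caps B=0 W=0
Move 8: W@(0,1) -> caps B=0 W=0
Move 9: B@(0,2) -> caps B=0 W=0
Move 10: W@(3,2) -> caps B=0 W=0
Move 11: B@(3,1) -> caps B=0 W=0
Move 12: W@(1,0) -> caps B=0 W=4

Answer: .W.W
W.W.
.W..
..WB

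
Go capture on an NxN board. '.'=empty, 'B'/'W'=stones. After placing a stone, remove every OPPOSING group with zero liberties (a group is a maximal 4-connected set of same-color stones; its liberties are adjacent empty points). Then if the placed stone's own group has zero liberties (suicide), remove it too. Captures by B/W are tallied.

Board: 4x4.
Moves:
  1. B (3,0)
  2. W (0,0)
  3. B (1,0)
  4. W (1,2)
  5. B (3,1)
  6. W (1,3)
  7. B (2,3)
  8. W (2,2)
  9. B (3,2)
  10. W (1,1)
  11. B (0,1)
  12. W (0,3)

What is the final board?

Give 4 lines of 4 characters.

Answer: .B.W
BWWW
..WB
BBB.

Derivation:
Move 1: B@(3,0) -> caps B=0 W=0
Move 2: W@(0,0) -> caps B=0 W=0
Move 3: B@(1,0) -> caps B=0 W=0
Move 4: W@(1,2) -> caps B=0 W=0
Move 5: B@(3,1) -> caps B=0 W=0
Move 6: W@(1,3) -> caps B=0 W=0
Move 7: B@(2,3) -> caps B=0 W=0
Move 8: W@(2,2) -> caps B=0 W=0
Move 9: B@(3,2) -> caps B=0 W=0
Move 10: W@(1,1) -> caps B=0 W=0
Move 11: B@(0,1) -> caps B=1 W=0
Move 12: W@(0,3) -> caps B=1 W=0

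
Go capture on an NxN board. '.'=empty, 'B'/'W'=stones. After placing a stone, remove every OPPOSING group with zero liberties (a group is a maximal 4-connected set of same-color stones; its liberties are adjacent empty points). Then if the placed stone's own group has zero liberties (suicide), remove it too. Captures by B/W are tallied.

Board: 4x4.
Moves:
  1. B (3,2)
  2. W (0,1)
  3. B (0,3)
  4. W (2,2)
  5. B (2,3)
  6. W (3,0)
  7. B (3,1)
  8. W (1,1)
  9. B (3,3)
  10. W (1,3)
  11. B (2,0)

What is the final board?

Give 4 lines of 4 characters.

Answer: .W.B
.W.W
B.WB
.BBB

Derivation:
Move 1: B@(3,2) -> caps B=0 W=0
Move 2: W@(0,1) -> caps B=0 W=0
Move 3: B@(0,3) -> caps B=0 W=0
Move 4: W@(2,2) -> caps B=0 W=0
Move 5: B@(2,3) -> caps B=0 W=0
Move 6: W@(3,0) -> caps B=0 W=0
Move 7: B@(3,1) -> caps B=0 W=0
Move 8: W@(1,1) -> caps B=0 W=0
Move 9: B@(3,3) -> caps B=0 W=0
Move 10: W@(1,3) -> caps B=0 W=0
Move 11: B@(2,0) -> caps B=1 W=0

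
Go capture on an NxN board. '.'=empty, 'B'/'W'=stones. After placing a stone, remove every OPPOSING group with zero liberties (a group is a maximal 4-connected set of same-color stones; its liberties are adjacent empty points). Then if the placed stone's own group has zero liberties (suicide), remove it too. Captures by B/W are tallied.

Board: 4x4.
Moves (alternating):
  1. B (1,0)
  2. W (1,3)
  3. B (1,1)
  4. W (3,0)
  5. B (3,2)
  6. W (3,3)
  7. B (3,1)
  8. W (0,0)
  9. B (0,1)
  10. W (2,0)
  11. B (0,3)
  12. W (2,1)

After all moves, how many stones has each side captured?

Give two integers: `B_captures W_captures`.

Move 1: B@(1,0) -> caps B=0 W=0
Move 2: W@(1,3) -> caps B=0 W=0
Move 3: B@(1,1) -> caps B=0 W=0
Move 4: W@(3,0) -> caps B=0 W=0
Move 5: B@(3,2) -> caps B=0 W=0
Move 6: W@(3,3) -> caps B=0 W=0
Move 7: B@(3,1) -> caps B=0 W=0
Move 8: W@(0,0) -> caps B=0 W=0
Move 9: B@(0,1) -> caps B=1 W=0
Move 10: W@(2,0) -> caps B=1 W=0
Move 11: B@(0,3) -> caps B=1 W=0
Move 12: W@(2,1) -> caps B=1 W=0

Answer: 1 0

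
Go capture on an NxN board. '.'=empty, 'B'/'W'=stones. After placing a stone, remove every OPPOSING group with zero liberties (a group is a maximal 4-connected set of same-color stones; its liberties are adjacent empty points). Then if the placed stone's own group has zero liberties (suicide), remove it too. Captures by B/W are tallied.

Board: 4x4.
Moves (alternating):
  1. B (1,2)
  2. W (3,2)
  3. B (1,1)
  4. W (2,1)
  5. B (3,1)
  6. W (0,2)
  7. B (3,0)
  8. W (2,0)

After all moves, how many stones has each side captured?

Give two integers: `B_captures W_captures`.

Move 1: B@(1,2) -> caps B=0 W=0
Move 2: W@(3,2) -> caps B=0 W=0
Move 3: B@(1,1) -> caps B=0 W=0
Move 4: W@(2,1) -> caps B=0 W=0
Move 5: B@(3,1) -> caps B=0 W=0
Move 6: W@(0,2) -> caps B=0 W=0
Move 7: B@(3,0) -> caps B=0 W=0
Move 8: W@(2,0) -> caps B=0 W=2

Answer: 0 2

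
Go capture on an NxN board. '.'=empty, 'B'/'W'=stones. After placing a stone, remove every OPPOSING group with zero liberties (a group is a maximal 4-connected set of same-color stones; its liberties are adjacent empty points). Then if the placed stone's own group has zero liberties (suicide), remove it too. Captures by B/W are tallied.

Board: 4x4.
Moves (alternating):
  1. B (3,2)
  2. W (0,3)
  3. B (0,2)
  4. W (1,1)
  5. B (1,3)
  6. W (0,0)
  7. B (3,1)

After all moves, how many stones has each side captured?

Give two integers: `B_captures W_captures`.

Move 1: B@(3,2) -> caps B=0 W=0
Move 2: W@(0,3) -> caps B=0 W=0
Move 3: B@(0,2) -> caps B=0 W=0
Move 4: W@(1,1) -> caps B=0 W=0
Move 5: B@(1,3) -> caps B=1 W=0
Move 6: W@(0,0) -> caps B=1 W=0
Move 7: B@(3,1) -> caps B=1 W=0

Answer: 1 0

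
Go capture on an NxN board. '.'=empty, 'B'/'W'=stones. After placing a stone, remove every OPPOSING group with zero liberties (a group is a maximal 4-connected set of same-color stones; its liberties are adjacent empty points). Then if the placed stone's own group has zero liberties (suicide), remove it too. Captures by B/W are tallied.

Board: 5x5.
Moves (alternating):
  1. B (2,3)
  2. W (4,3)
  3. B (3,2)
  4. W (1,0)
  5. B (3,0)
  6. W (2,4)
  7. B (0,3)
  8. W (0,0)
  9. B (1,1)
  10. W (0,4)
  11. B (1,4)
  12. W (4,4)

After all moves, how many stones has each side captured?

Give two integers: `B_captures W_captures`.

Answer: 1 0

Derivation:
Move 1: B@(2,3) -> caps B=0 W=0
Move 2: W@(4,3) -> caps B=0 W=0
Move 3: B@(3,2) -> caps B=0 W=0
Move 4: W@(1,0) -> caps B=0 W=0
Move 5: B@(3,0) -> caps B=0 W=0
Move 6: W@(2,4) -> caps B=0 W=0
Move 7: B@(0,3) -> caps B=0 W=0
Move 8: W@(0,0) -> caps B=0 W=0
Move 9: B@(1,1) -> caps B=0 W=0
Move 10: W@(0,4) -> caps B=0 W=0
Move 11: B@(1,4) -> caps B=1 W=0
Move 12: W@(4,4) -> caps B=1 W=0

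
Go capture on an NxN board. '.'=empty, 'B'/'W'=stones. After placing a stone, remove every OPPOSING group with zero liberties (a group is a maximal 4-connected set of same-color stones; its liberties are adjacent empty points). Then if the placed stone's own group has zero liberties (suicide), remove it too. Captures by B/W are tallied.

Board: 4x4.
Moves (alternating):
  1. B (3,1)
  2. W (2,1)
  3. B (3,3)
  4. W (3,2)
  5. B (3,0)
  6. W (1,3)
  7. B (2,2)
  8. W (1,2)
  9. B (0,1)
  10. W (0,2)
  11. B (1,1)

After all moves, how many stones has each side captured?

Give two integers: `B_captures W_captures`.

Move 1: B@(3,1) -> caps B=0 W=0
Move 2: W@(2,1) -> caps B=0 W=0
Move 3: B@(3,3) -> caps B=0 W=0
Move 4: W@(3,2) -> caps B=0 W=0
Move 5: B@(3,0) -> caps B=0 W=0
Move 6: W@(1,3) -> caps B=0 W=0
Move 7: B@(2,2) -> caps B=1 W=0
Move 8: W@(1,2) -> caps B=1 W=0
Move 9: B@(0,1) -> caps B=1 W=0
Move 10: W@(0,2) -> caps B=1 W=0
Move 11: B@(1,1) -> caps B=1 W=0

Answer: 1 0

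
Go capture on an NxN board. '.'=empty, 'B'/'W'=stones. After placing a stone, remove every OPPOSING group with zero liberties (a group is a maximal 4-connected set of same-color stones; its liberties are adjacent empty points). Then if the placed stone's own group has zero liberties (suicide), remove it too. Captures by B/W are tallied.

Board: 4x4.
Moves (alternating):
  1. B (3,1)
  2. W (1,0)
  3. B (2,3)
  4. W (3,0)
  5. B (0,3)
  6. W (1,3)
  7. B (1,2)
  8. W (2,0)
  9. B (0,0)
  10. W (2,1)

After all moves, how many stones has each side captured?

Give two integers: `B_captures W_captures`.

Move 1: B@(3,1) -> caps B=0 W=0
Move 2: W@(1,0) -> caps B=0 W=0
Move 3: B@(2,3) -> caps B=0 W=0
Move 4: W@(3,0) -> caps B=0 W=0
Move 5: B@(0,3) -> caps B=0 W=0
Move 6: W@(1,3) -> caps B=0 W=0
Move 7: B@(1,2) -> caps B=1 W=0
Move 8: W@(2,0) -> caps B=1 W=0
Move 9: B@(0,0) -> caps B=1 W=0
Move 10: W@(2,1) -> caps B=1 W=0

Answer: 1 0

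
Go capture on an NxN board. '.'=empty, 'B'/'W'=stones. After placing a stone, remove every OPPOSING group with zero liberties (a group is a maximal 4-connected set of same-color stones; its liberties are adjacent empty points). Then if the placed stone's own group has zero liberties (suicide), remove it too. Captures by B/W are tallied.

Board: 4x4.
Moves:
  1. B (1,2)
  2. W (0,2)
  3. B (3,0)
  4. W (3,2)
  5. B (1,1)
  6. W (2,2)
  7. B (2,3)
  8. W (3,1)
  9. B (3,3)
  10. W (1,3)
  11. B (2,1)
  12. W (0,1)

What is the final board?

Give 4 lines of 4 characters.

Answer: .WW.
.BBW
.BW.
BWW.

Derivation:
Move 1: B@(1,2) -> caps B=0 W=0
Move 2: W@(0,2) -> caps B=0 W=0
Move 3: B@(3,0) -> caps B=0 W=0
Move 4: W@(3,2) -> caps B=0 W=0
Move 5: B@(1,1) -> caps B=0 W=0
Move 6: W@(2,2) -> caps B=0 W=0
Move 7: B@(2,3) -> caps B=0 W=0
Move 8: W@(3,1) -> caps B=0 W=0
Move 9: B@(3,3) -> caps B=0 W=0
Move 10: W@(1,3) -> caps B=0 W=2
Move 11: B@(2,1) -> caps B=0 W=2
Move 12: W@(0,1) -> caps B=0 W=2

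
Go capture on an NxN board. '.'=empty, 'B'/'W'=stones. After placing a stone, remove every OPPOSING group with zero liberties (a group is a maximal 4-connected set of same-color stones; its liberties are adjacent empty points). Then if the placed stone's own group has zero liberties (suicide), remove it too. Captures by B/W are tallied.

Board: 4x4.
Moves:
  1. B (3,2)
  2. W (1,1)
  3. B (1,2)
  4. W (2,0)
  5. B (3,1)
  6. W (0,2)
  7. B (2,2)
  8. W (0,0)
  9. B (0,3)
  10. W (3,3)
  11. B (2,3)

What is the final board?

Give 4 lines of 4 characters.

Answer: W.WB
.WB.
W.BB
.BB.

Derivation:
Move 1: B@(3,2) -> caps B=0 W=0
Move 2: W@(1,1) -> caps B=0 W=0
Move 3: B@(1,2) -> caps B=0 W=0
Move 4: W@(2,0) -> caps B=0 W=0
Move 5: B@(3,1) -> caps B=0 W=0
Move 6: W@(0,2) -> caps B=0 W=0
Move 7: B@(2,2) -> caps B=0 W=0
Move 8: W@(0,0) -> caps B=0 W=0
Move 9: B@(0,3) -> caps B=0 W=0
Move 10: W@(3,3) -> caps B=0 W=0
Move 11: B@(2,3) -> caps B=1 W=0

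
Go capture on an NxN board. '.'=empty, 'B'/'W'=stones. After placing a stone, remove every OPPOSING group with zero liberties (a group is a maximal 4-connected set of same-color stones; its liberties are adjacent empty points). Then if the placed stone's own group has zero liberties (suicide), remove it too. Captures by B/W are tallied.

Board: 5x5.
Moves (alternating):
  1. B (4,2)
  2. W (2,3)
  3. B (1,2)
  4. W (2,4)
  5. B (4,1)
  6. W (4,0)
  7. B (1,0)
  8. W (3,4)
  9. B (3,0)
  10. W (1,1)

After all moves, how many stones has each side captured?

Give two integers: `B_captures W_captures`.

Answer: 1 0

Derivation:
Move 1: B@(4,2) -> caps B=0 W=0
Move 2: W@(2,3) -> caps B=0 W=0
Move 3: B@(1,2) -> caps B=0 W=0
Move 4: W@(2,4) -> caps B=0 W=0
Move 5: B@(4,1) -> caps B=0 W=0
Move 6: W@(4,0) -> caps B=0 W=0
Move 7: B@(1,0) -> caps B=0 W=0
Move 8: W@(3,4) -> caps B=0 W=0
Move 9: B@(3,0) -> caps B=1 W=0
Move 10: W@(1,1) -> caps B=1 W=0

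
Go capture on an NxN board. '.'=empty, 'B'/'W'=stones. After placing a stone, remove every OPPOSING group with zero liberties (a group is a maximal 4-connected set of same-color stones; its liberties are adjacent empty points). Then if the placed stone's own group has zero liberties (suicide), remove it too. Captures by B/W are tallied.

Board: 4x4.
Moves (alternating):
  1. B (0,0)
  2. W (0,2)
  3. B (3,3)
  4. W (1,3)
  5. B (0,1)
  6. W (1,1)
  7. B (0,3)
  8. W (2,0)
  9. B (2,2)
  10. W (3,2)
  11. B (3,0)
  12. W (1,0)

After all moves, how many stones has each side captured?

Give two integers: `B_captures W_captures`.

Move 1: B@(0,0) -> caps B=0 W=0
Move 2: W@(0,2) -> caps B=0 W=0
Move 3: B@(3,3) -> caps B=0 W=0
Move 4: W@(1,3) -> caps B=0 W=0
Move 5: B@(0,1) -> caps B=0 W=0
Move 6: W@(1,1) -> caps B=0 W=0
Move 7: B@(0,3) -> caps B=0 W=0
Move 8: W@(2,0) -> caps B=0 W=0
Move 9: B@(2,2) -> caps B=0 W=0
Move 10: W@(3,2) -> caps B=0 W=0
Move 11: B@(3,0) -> caps B=0 W=0
Move 12: W@(1,0) -> caps B=0 W=2

Answer: 0 2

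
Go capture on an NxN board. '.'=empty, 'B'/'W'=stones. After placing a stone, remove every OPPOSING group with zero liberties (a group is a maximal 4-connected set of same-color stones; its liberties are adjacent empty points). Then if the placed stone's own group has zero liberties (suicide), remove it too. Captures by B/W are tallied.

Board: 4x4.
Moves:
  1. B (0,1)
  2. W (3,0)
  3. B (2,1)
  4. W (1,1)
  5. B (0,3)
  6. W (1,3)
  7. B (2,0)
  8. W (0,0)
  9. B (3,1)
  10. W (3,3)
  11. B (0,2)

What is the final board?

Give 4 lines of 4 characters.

Answer: WBBB
.W.W
BB..
.B.W

Derivation:
Move 1: B@(0,1) -> caps B=0 W=0
Move 2: W@(3,0) -> caps B=0 W=0
Move 3: B@(2,1) -> caps B=0 W=0
Move 4: W@(1,1) -> caps B=0 W=0
Move 5: B@(0,3) -> caps B=0 W=0
Move 6: W@(1,3) -> caps B=0 W=0
Move 7: B@(2,0) -> caps B=0 W=0
Move 8: W@(0,0) -> caps B=0 W=0
Move 9: B@(3,1) -> caps B=1 W=0
Move 10: W@(3,3) -> caps B=1 W=0
Move 11: B@(0,2) -> caps B=1 W=0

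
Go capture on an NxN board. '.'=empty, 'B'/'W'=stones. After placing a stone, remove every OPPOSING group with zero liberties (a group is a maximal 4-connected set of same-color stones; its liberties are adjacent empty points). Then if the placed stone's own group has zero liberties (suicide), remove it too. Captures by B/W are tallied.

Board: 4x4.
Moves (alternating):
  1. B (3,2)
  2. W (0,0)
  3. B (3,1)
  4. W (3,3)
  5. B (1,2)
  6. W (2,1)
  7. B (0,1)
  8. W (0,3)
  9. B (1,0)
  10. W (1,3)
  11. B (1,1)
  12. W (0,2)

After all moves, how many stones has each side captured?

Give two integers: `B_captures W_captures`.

Answer: 1 0

Derivation:
Move 1: B@(3,2) -> caps B=0 W=0
Move 2: W@(0,0) -> caps B=0 W=0
Move 3: B@(3,1) -> caps B=0 W=0
Move 4: W@(3,3) -> caps B=0 W=0
Move 5: B@(1,2) -> caps B=0 W=0
Move 6: W@(2,1) -> caps B=0 W=0
Move 7: B@(0,1) -> caps B=0 W=0
Move 8: W@(0,3) -> caps B=0 W=0
Move 9: B@(1,0) -> caps B=1 W=0
Move 10: W@(1,3) -> caps B=1 W=0
Move 11: B@(1,1) -> caps B=1 W=0
Move 12: W@(0,2) -> caps B=1 W=0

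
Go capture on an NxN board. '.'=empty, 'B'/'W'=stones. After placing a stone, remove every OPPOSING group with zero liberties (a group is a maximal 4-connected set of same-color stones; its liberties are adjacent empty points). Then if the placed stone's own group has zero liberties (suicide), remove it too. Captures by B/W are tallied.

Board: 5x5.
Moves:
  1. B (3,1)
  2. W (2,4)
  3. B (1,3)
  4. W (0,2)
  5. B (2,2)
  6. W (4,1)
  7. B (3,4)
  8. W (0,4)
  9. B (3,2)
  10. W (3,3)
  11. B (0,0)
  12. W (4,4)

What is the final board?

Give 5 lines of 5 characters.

Move 1: B@(3,1) -> caps B=0 W=0
Move 2: W@(2,4) -> caps B=0 W=0
Move 3: B@(1,3) -> caps B=0 W=0
Move 4: W@(0,2) -> caps B=0 W=0
Move 5: B@(2,2) -> caps B=0 W=0
Move 6: W@(4,1) -> caps B=0 W=0
Move 7: B@(3,4) -> caps B=0 W=0
Move 8: W@(0,4) -> caps B=0 W=0
Move 9: B@(3,2) -> caps B=0 W=0
Move 10: W@(3,3) -> caps B=0 W=0
Move 11: B@(0,0) -> caps B=0 W=0
Move 12: W@(4,4) -> caps B=0 W=1

Answer: B.W.W
...B.
..B.W
.BBW.
.W..W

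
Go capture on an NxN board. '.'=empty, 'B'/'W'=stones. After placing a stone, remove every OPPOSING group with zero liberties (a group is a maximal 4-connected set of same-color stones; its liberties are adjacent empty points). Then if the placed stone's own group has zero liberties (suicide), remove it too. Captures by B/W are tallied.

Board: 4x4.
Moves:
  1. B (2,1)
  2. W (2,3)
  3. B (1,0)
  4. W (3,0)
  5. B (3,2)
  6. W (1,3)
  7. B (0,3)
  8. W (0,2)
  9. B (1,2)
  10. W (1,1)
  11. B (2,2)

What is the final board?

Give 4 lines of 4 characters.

Answer: ..W.
BWBW
.BBW
W.B.

Derivation:
Move 1: B@(2,1) -> caps B=0 W=0
Move 2: W@(2,3) -> caps B=0 W=0
Move 3: B@(1,0) -> caps B=0 W=0
Move 4: W@(3,0) -> caps B=0 W=0
Move 5: B@(3,2) -> caps B=0 W=0
Move 6: W@(1,3) -> caps B=0 W=0
Move 7: B@(0,3) -> caps B=0 W=0
Move 8: W@(0,2) -> caps B=0 W=1
Move 9: B@(1,2) -> caps B=0 W=1
Move 10: W@(1,1) -> caps B=0 W=1
Move 11: B@(2,2) -> caps B=0 W=1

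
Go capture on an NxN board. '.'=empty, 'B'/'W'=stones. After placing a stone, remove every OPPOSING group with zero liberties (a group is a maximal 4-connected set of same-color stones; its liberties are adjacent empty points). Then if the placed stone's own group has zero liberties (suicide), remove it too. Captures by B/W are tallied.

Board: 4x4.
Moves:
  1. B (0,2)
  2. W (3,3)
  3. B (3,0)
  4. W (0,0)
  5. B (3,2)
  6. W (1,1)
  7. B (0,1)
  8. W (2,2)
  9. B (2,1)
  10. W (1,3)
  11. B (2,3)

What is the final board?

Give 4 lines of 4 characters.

Answer: WBB.
.W.W
.BWB
B.B.

Derivation:
Move 1: B@(0,2) -> caps B=0 W=0
Move 2: W@(3,3) -> caps B=0 W=0
Move 3: B@(3,0) -> caps B=0 W=0
Move 4: W@(0,0) -> caps B=0 W=0
Move 5: B@(3,2) -> caps B=0 W=0
Move 6: W@(1,1) -> caps B=0 W=0
Move 7: B@(0,1) -> caps B=0 W=0
Move 8: W@(2,2) -> caps B=0 W=0
Move 9: B@(2,1) -> caps B=0 W=0
Move 10: W@(1,3) -> caps B=0 W=0
Move 11: B@(2,3) -> caps B=1 W=0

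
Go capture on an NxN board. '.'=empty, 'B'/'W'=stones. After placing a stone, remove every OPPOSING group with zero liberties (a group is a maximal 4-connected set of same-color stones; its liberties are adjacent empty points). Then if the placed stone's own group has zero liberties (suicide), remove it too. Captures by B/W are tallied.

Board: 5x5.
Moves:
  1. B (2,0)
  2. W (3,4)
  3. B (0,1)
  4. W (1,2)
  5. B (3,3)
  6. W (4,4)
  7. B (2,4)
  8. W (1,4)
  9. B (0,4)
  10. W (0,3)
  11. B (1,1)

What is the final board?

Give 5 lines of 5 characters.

Answer: .B.W.
.BW.W
B...B
...BW
....W

Derivation:
Move 1: B@(2,0) -> caps B=0 W=0
Move 2: W@(3,4) -> caps B=0 W=0
Move 3: B@(0,1) -> caps B=0 W=0
Move 4: W@(1,2) -> caps B=0 W=0
Move 5: B@(3,3) -> caps B=0 W=0
Move 6: W@(4,4) -> caps B=0 W=0
Move 7: B@(2,4) -> caps B=0 W=0
Move 8: W@(1,4) -> caps B=0 W=0
Move 9: B@(0,4) -> caps B=0 W=0
Move 10: W@(0,3) -> caps B=0 W=1
Move 11: B@(1,1) -> caps B=0 W=1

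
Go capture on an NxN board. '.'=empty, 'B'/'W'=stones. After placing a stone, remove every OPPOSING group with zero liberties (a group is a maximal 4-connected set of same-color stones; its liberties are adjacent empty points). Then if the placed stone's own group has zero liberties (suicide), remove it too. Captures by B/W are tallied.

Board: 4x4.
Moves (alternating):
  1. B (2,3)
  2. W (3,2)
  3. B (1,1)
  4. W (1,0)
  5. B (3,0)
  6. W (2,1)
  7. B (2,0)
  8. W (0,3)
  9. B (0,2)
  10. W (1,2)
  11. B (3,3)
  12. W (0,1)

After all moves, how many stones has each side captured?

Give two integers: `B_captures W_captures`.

Answer: 0 2

Derivation:
Move 1: B@(2,3) -> caps B=0 W=0
Move 2: W@(3,2) -> caps B=0 W=0
Move 3: B@(1,1) -> caps B=0 W=0
Move 4: W@(1,0) -> caps B=0 W=0
Move 5: B@(3,0) -> caps B=0 W=0
Move 6: W@(2,1) -> caps B=0 W=0
Move 7: B@(2,0) -> caps B=0 W=0
Move 8: W@(0,3) -> caps B=0 W=0
Move 9: B@(0,2) -> caps B=0 W=0
Move 10: W@(1,2) -> caps B=0 W=0
Move 11: B@(3,3) -> caps B=0 W=0
Move 12: W@(0,1) -> caps B=0 W=2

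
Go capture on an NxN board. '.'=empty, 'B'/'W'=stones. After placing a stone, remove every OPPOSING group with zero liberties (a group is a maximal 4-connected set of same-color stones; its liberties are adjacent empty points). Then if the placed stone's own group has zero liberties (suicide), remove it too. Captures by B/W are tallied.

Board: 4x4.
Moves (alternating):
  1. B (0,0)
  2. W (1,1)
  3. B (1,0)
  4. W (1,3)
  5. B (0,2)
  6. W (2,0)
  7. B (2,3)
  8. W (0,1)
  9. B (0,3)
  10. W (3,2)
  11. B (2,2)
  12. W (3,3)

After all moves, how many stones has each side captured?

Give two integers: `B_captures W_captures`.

Answer: 0 2

Derivation:
Move 1: B@(0,0) -> caps B=0 W=0
Move 2: W@(1,1) -> caps B=0 W=0
Move 3: B@(1,0) -> caps B=0 W=0
Move 4: W@(1,3) -> caps B=0 W=0
Move 5: B@(0,2) -> caps B=0 W=0
Move 6: W@(2,0) -> caps B=0 W=0
Move 7: B@(2,3) -> caps B=0 W=0
Move 8: W@(0,1) -> caps B=0 W=2
Move 9: B@(0,3) -> caps B=0 W=2
Move 10: W@(3,2) -> caps B=0 W=2
Move 11: B@(2,2) -> caps B=0 W=2
Move 12: W@(3,3) -> caps B=0 W=2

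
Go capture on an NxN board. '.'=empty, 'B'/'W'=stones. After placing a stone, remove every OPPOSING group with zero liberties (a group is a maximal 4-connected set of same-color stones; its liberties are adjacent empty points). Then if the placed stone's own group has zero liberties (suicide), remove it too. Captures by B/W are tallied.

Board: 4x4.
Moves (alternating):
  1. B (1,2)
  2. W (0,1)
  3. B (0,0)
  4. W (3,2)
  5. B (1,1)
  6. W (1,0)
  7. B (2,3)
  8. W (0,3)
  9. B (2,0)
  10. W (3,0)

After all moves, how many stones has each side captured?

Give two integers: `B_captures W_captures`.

Answer: 0 1

Derivation:
Move 1: B@(1,2) -> caps B=0 W=0
Move 2: W@(0,1) -> caps B=0 W=0
Move 3: B@(0,0) -> caps B=0 W=0
Move 4: W@(3,2) -> caps B=0 W=0
Move 5: B@(1,1) -> caps B=0 W=0
Move 6: W@(1,0) -> caps B=0 W=1
Move 7: B@(2,3) -> caps B=0 W=1
Move 8: W@(0,3) -> caps B=0 W=1
Move 9: B@(2,0) -> caps B=0 W=1
Move 10: W@(3,0) -> caps B=0 W=1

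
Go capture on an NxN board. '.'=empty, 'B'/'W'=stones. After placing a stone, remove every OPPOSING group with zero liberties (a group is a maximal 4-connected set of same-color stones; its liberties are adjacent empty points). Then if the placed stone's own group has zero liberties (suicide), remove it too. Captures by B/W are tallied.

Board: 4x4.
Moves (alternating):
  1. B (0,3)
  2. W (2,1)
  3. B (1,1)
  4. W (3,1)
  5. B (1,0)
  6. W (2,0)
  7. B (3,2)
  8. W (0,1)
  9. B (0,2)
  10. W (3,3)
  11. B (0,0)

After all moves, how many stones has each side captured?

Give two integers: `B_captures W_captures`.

Answer: 1 0

Derivation:
Move 1: B@(0,3) -> caps B=0 W=0
Move 2: W@(2,1) -> caps B=0 W=0
Move 3: B@(1,1) -> caps B=0 W=0
Move 4: W@(3,1) -> caps B=0 W=0
Move 5: B@(1,0) -> caps B=0 W=0
Move 6: W@(2,0) -> caps B=0 W=0
Move 7: B@(3,2) -> caps B=0 W=0
Move 8: W@(0,1) -> caps B=0 W=0
Move 9: B@(0,2) -> caps B=0 W=0
Move 10: W@(3,3) -> caps B=0 W=0
Move 11: B@(0,0) -> caps B=1 W=0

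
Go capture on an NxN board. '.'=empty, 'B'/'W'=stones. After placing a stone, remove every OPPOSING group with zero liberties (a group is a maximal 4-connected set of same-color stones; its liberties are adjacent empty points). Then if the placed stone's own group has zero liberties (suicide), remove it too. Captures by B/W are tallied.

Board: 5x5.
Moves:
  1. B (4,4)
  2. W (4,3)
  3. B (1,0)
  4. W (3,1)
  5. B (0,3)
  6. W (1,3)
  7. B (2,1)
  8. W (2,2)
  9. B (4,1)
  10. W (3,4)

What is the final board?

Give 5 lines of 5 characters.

Answer: ...B.
B..W.
.BW..
.W..W
.B.W.

Derivation:
Move 1: B@(4,4) -> caps B=0 W=0
Move 2: W@(4,3) -> caps B=0 W=0
Move 3: B@(1,0) -> caps B=0 W=0
Move 4: W@(3,1) -> caps B=0 W=0
Move 5: B@(0,3) -> caps B=0 W=0
Move 6: W@(1,3) -> caps B=0 W=0
Move 7: B@(2,1) -> caps B=0 W=0
Move 8: W@(2,2) -> caps B=0 W=0
Move 9: B@(4,1) -> caps B=0 W=0
Move 10: W@(3,4) -> caps B=0 W=1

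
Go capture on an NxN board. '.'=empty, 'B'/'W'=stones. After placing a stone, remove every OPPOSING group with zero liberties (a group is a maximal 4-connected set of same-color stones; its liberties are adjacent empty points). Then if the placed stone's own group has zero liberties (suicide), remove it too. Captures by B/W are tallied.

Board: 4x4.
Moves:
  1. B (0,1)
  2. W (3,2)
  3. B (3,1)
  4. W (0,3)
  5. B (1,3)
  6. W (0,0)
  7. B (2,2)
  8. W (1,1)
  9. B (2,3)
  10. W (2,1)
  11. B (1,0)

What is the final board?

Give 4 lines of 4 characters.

Move 1: B@(0,1) -> caps B=0 W=0
Move 2: W@(3,2) -> caps B=0 W=0
Move 3: B@(3,1) -> caps B=0 W=0
Move 4: W@(0,3) -> caps B=0 W=0
Move 5: B@(1,3) -> caps B=0 W=0
Move 6: W@(0,0) -> caps B=0 W=0
Move 7: B@(2,2) -> caps B=0 W=0
Move 8: W@(1,1) -> caps B=0 W=0
Move 9: B@(2,3) -> caps B=0 W=0
Move 10: W@(2,1) -> caps B=0 W=0
Move 11: B@(1,0) -> caps B=1 W=0

Answer: .B.W
BW.B
.WBB
.BW.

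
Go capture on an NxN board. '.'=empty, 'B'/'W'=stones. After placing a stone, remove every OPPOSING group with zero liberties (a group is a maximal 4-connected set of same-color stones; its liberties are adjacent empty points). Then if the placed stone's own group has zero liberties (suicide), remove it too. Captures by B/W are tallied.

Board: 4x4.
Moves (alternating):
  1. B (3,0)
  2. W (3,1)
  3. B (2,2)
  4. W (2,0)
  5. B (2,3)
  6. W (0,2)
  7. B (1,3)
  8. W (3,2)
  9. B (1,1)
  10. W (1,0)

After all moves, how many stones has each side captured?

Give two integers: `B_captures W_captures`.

Move 1: B@(3,0) -> caps B=0 W=0
Move 2: W@(3,1) -> caps B=0 W=0
Move 3: B@(2,2) -> caps B=0 W=0
Move 4: W@(2,0) -> caps B=0 W=1
Move 5: B@(2,3) -> caps B=0 W=1
Move 6: W@(0,2) -> caps B=0 W=1
Move 7: B@(1,3) -> caps B=0 W=1
Move 8: W@(3,2) -> caps B=0 W=1
Move 9: B@(1,1) -> caps B=0 W=1
Move 10: W@(1,0) -> caps B=0 W=1

Answer: 0 1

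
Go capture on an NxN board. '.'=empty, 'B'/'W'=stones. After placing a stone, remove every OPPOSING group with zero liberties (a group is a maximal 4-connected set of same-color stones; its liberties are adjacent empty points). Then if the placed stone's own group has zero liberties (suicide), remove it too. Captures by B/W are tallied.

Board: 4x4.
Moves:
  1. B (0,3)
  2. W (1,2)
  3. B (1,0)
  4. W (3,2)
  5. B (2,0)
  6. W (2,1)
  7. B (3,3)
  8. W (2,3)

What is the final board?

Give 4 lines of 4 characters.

Answer: ...B
B.W.
BW.W
..W.

Derivation:
Move 1: B@(0,3) -> caps B=0 W=0
Move 2: W@(1,2) -> caps B=0 W=0
Move 3: B@(1,0) -> caps B=0 W=0
Move 4: W@(3,2) -> caps B=0 W=0
Move 5: B@(2,0) -> caps B=0 W=0
Move 6: W@(2,1) -> caps B=0 W=0
Move 7: B@(3,3) -> caps B=0 W=0
Move 8: W@(2,3) -> caps B=0 W=1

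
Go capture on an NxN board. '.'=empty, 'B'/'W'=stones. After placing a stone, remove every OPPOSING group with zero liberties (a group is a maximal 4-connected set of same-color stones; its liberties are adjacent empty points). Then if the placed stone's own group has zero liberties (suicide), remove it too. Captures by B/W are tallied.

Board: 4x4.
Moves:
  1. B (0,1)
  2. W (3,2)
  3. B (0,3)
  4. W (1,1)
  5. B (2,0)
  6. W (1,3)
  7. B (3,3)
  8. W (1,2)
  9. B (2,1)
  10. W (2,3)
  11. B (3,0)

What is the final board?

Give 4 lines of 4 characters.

Answer: .B.B
.WWW
BB.W
B.W.

Derivation:
Move 1: B@(0,1) -> caps B=0 W=0
Move 2: W@(3,2) -> caps B=0 W=0
Move 3: B@(0,3) -> caps B=0 W=0
Move 4: W@(1,1) -> caps B=0 W=0
Move 5: B@(2,0) -> caps B=0 W=0
Move 6: W@(1,3) -> caps B=0 W=0
Move 7: B@(3,3) -> caps B=0 W=0
Move 8: W@(1,2) -> caps B=0 W=0
Move 9: B@(2,1) -> caps B=0 W=0
Move 10: W@(2,3) -> caps B=0 W=1
Move 11: B@(3,0) -> caps B=0 W=1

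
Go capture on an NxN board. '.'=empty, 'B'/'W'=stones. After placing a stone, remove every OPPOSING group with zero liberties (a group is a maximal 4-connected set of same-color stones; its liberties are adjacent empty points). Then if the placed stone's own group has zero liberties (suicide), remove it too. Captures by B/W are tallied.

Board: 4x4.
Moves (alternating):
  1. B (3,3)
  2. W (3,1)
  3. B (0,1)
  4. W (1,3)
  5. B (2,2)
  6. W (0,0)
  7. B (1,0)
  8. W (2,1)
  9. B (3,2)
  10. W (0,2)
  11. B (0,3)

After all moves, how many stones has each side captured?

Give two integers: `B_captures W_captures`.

Move 1: B@(3,3) -> caps B=0 W=0
Move 2: W@(3,1) -> caps B=0 W=0
Move 3: B@(0,1) -> caps B=0 W=0
Move 4: W@(1,3) -> caps B=0 W=0
Move 5: B@(2,2) -> caps B=0 W=0
Move 6: W@(0,0) -> caps B=0 W=0
Move 7: B@(1,0) -> caps B=1 W=0
Move 8: W@(2,1) -> caps B=1 W=0
Move 9: B@(3,2) -> caps B=1 W=0
Move 10: W@(0,2) -> caps B=1 W=0
Move 11: B@(0,3) -> caps B=1 W=0

Answer: 1 0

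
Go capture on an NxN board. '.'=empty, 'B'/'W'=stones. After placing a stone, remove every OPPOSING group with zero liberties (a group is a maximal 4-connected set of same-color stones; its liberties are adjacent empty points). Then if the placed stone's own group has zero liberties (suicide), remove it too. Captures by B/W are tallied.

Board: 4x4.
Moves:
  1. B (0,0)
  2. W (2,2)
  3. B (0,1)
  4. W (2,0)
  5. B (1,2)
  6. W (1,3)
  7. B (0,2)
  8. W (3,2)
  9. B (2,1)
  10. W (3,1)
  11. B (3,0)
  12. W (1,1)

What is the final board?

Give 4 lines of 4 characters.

Answer: BBB.
.WBW
W.W.
.WW.

Derivation:
Move 1: B@(0,0) -> caps B=0 W=0
Move 2: W@(2,2) -> caps B=0 W=0
Move 3: B@(0,1) -> caps B=0 W=0
Move 4: W@(2,0) -> caps B=0 W=0
Move 5: B@(1,2) -> caps B=0 W=0
Move 6: W@(1,3) -> caps B=0 W=0
Move 7: B@(0,2) -> caps B=0 W=0
Move 8: W@(3,2) -> caps B=0 W=0
Move 9: B@(2,1) -> caps B=0 W=0
Move 10: W@(3,1) -> caps B=0 W=0
Move 11: B@(3,0) -> caps B=0 W=0
Move 12: W@(1,1) -> caps B=0 W=1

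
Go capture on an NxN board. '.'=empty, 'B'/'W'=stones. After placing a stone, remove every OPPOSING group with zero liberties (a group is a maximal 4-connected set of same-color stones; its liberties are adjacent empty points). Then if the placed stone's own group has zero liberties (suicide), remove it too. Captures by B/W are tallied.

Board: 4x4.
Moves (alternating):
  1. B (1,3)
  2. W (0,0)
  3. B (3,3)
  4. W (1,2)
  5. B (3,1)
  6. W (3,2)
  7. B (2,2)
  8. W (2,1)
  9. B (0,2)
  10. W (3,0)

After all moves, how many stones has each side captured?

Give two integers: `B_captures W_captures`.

Move 1: B@(1,3) -> caps B=0 W=0
Move 2: W@(0,0) -> caps B=0 W=0
Move 3: B@(3,3) -> caps B=0 W=0
Move 4: W@(1,2) -> caps B=0 W=0
Move 5: B@(3,1) -> caps B=0 W=0
Move 6: W@(3,2) -> caps B=0 W=0
Move 7: B@(2,2) -> caps B=1 W=0
Move 8: W@(2,1) -> caps B=1 W=0
Move 9: B@(0,2) -> caps B=1 W=0
Move 10: W@(3,0) -> caps B=1 W=0

Answer: 1 0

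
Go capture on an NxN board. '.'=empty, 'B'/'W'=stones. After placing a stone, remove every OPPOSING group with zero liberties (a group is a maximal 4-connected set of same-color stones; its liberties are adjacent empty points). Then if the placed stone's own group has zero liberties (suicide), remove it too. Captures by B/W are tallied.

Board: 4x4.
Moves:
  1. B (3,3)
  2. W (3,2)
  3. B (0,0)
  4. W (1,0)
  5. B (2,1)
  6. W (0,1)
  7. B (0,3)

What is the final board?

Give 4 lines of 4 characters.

Move 1: B@(3,3) -> caps B=0 W=0
Move 2: W@(3,2) -> caps B=0 W=0
Move 3: B@(0,0) -> caps B=0 W=0
Move 4: W@(1,0) -> caps B=0 W=0
Move 5: B@(2,1) -> caps B=0 W=0
Move 6: W@(0,1) -> caps B=0 W=1
Move 7: B@(0,3) -> caps B=0 W=1

Answer: .W.B
W...
.B..
..WB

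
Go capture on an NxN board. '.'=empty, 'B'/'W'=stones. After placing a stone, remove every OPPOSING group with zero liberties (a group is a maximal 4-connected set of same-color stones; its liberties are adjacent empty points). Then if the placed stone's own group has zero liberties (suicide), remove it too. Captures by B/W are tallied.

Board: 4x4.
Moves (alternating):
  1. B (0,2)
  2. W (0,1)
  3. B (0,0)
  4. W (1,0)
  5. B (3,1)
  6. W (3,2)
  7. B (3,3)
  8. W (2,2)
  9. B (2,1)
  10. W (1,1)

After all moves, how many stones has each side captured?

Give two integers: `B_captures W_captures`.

Answer: 0 1

Derivation:
Move 1: B@(0,2) -> caps B=0 W=0
Move 2: W@(0,1) -> caps B=0 W=0
Move 3: B@(0,0) -> caps B=0 W=0
Move 4: W@(1,0) -> caps B=0 W=1
Move 5: B@(3,1) -> caps B=0 W=1
Move 6: W@(3,2) -> caps B=0 W=1
Move 7: B@(3,3) -> caps B=0 W=1
Move 8: W@(2,2) -> caps B=0 W=1
Move 9: B@(2,1) -> caps B=0 W=1
Move 10: W@(1,1) -> caps B=0 W=1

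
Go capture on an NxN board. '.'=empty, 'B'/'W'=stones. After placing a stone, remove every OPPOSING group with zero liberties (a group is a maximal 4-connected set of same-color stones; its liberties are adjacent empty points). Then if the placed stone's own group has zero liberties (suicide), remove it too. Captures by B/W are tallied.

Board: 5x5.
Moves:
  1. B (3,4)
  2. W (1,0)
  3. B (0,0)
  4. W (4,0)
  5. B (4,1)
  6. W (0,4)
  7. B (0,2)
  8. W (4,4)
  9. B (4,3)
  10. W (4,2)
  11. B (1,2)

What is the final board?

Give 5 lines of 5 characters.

Move 1: B@(3,4) -> caps B=0 W=0
Move 2: W@(1,0) -> caps B=0 W=0
Move 3: B@(0,0) -> caps B=0 W=0
Move 4: W@(4,0) -> caps B=0 W=0
Move 5: B@(4,1) -> caps B=0 W=0
Move 6: W@(0,4) -> caps B=0 W=0
Move 7: B@(0,2) -> caps B=0 W=0
Move 8: W@(4,4) -> caps B=0 W=0
Move 9: B@(4,3) -> caps B=1 W=0
Move 10: W@(4,2) -> caps B=1 W=0
Move 11: B@(1,2) -> caps B=1 W=0

Answer: B.B.W
W.B..
.....
....B
WBWB.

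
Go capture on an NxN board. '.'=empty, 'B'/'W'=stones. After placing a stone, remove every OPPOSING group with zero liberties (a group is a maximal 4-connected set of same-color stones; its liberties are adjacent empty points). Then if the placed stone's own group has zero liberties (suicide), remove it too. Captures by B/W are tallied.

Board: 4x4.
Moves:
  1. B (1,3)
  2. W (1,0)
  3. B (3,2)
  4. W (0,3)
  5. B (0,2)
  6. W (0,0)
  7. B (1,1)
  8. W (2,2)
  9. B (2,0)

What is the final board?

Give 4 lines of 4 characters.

Answer: W.B.
WB.B
B.W.
..B.

Derivation:
Move 1: B@(1,3) -> caps B=0 W=0
Move 2: W@(1,0) -> caps B=0 W=0
Move 3: B@(3,2) -> caps B=0 W=0
Move 4: W@(0,3) -> caps B=0 W=0
Move 5: B@(0,2) -> caps B=1 W=0
Move 6: W@(0,0) -> caps B=1 W=0
Move 7: B@(1,1) -> caps B=1 W=0
Move 8: W@(2,2) -> caps B=1 W=0
Move 9: B@(2,0) -> caps B=1 W=0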